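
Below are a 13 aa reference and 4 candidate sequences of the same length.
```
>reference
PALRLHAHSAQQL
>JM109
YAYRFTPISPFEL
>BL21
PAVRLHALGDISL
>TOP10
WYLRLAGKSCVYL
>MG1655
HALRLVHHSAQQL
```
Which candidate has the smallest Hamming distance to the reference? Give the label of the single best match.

MG1655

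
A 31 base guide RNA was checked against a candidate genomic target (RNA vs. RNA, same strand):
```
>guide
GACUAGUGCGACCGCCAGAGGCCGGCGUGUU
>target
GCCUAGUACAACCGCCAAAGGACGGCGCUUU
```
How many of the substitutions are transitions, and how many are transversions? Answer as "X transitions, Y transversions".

Mismatches (1-based):
position 2: A→C (purine→pyrimidine, transversion)
position 8: G→A (purine→purine, transition)
position 10: G→A (purine→purine, transition)
position 18: G→A (purine→purine, transition)
position 22: C→A (pyrimidine→purine, transversion)
position 28: U→C (pyrimidine→pyrimidine, transition)
position 29: G→U (purine→pyrimidine, transversion)

4 transitions, 3 transversions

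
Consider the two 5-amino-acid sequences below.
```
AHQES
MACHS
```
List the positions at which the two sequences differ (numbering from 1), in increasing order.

Differences at position 1 (A→M), position 2 (H→A), position 3 (Q→C), position 4 (E→H).

1, 2, 3, 4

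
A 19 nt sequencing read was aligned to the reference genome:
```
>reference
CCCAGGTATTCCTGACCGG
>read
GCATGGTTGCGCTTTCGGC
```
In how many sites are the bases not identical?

11

Comparing position by position, 11 sites differ: 1 (C/G), 3 (C/A), 4 (A/T), 8 (A/T), 9 (T/G), 10 (T/C), 11 (C/G), 14 (G/T), 15 (A/T), 17 (C/G), 19 (G/C).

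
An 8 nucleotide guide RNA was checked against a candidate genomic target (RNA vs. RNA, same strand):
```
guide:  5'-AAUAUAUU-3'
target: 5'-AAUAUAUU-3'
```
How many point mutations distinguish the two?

No positions differ; the sequences are identical.

0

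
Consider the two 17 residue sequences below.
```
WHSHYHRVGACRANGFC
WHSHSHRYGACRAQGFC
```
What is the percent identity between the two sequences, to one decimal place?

Mismatches at positions 5, 8, 14 (1-based): 3 of 17.
Identical positions: 14/17 = 82.35% → 82.4%.

82.4%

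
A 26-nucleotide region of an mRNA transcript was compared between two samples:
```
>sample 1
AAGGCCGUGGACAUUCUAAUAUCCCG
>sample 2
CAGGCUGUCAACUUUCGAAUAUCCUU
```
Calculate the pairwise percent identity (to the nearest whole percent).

69%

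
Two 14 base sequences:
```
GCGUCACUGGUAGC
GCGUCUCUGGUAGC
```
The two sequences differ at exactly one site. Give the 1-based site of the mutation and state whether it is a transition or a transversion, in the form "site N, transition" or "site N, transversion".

Site 6 changes A→U. A is a purine and U is a pyrimidine, so this is a transversion.

site 6, transversion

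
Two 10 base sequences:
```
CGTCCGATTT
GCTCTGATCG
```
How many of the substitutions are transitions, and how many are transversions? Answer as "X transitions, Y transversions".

2 transitions, 3 transversions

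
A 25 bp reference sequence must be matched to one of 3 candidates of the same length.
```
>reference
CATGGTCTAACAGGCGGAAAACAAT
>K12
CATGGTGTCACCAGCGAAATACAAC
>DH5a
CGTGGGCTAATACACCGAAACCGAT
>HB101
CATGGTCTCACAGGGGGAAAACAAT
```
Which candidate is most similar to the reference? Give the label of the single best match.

HB101

K12 differs at 7 sites; DH5a differs at 8 sites; HB101 differs at 2 sites. The closest is HB101.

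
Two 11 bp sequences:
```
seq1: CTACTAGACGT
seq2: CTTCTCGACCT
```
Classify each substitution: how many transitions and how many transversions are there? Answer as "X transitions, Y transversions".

Mismatches (1-based):
site 3: A→T (purine→pyrimidine, transversion)
site 6: A→C (purine→pyrimidine, transversion)
site 10: G→C (purine→pyrimidine, transversion)

0 transitions, 3 transversions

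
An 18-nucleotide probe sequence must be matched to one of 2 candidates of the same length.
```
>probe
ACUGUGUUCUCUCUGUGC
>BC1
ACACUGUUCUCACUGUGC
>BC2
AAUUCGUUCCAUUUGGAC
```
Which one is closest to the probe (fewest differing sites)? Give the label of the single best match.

BC1 differs at 3 sites; BC2 differs at 8 sites. The closest is BC1.

BC1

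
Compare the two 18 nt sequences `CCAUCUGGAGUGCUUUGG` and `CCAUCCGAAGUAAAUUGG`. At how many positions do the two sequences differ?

The sequences differ at positions 6, 8, 12, 13, 14 (1-based) — 5 in total.

5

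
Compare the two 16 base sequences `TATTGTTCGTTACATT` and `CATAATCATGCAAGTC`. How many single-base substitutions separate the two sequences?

Comparing position by position, 11 sites differ: 1 (T/C), 4 (T/A), 5 (G/A), 7 (T/C), 8 (C/A), 9 (G/T), 10 (T/G), 11 (T/C), 13 (C/A), 14 (A/G), 16 (T/C).

11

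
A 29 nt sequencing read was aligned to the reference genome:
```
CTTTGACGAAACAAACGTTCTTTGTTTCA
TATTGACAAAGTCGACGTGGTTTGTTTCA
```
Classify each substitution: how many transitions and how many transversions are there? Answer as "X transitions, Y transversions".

5 transitions, 4 transversions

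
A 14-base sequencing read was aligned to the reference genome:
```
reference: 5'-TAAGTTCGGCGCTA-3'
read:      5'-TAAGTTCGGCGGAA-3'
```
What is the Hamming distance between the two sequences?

2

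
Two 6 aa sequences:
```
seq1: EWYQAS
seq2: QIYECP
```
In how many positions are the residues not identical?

5

Comparing position by position, 5 positions differ: 1 (E/Q), 2 (W/I), 4 (Q/E), 5 (A/C), 6 (S/P).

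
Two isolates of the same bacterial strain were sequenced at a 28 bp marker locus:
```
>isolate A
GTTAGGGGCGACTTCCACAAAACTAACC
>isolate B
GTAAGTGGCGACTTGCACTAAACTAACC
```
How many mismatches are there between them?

Mismatches (1-based): position 3: T→A; position 6: G→T; position 15: C→G; position 19: A→T.

4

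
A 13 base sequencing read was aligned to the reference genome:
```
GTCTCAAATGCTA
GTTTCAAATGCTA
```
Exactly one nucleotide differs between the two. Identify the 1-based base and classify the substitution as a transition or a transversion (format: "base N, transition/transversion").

base 3, transition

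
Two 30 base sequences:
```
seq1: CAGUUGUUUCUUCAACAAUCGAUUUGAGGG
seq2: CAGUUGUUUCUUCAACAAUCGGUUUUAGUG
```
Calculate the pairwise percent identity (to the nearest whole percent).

Mismatches at positions 22, 26, 29 (1-based): 3 of 30.
Identical positions: 27/30 = 90% → 90%.

90%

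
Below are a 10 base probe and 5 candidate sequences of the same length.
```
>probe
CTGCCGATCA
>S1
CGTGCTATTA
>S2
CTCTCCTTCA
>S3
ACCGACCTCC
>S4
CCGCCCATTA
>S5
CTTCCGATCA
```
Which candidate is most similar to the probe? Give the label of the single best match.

Hamming distances to probe — S1: 5; S2: 4; S3: 8; S4: 3; S5: 1.
Smallest is S5 with 1 mismatch.

S5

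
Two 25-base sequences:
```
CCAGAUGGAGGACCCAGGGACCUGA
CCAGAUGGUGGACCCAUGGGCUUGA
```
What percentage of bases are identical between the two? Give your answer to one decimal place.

Mismatches at positions 9, 17, 20, 22 (1-based): 4 of 25.
Identical positions: 21/25 = 84% → 84.0%.

84.0%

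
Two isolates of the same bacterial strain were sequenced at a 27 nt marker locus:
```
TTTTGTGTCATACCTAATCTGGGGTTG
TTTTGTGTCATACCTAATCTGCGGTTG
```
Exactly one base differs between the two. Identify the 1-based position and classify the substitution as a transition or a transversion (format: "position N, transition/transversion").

position 22, transversion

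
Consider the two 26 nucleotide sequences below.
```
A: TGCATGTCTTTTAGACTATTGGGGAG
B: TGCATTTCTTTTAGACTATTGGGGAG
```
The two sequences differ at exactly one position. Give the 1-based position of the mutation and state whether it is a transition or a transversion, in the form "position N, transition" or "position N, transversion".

position 6, transversion

The sequences differ only at position 6: G→T (purine→pyrimidine), a transversion.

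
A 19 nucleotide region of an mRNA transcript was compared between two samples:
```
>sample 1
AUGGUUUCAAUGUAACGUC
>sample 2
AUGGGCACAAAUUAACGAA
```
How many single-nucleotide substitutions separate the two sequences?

7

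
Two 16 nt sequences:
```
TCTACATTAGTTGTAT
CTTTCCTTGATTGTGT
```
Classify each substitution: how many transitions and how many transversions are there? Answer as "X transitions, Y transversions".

5 transitions, 2 transversions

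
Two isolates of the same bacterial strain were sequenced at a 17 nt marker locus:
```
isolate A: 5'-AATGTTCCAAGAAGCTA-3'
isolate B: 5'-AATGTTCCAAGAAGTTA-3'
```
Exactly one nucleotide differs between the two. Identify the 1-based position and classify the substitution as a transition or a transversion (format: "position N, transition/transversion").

position 15, transition

Position 15 changes C→T. C is a pyrimidine and T is a pyrimidine, so this is a transition.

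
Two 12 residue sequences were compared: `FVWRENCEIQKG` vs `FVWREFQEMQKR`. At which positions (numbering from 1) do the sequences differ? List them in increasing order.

Differences at position 6 (N→F), position 7 (C→Q), position 9 (I→M), position 12 (G→R).

6, 7, 9, 12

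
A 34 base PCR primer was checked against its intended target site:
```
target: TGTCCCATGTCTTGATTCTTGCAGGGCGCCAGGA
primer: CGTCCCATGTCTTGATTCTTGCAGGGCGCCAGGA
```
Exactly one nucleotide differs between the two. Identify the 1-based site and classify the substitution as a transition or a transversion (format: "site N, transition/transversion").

site 1, transition

Site 1 changes T→C. T is a pyrimidine and C is a pyrimidine, so this is a transition.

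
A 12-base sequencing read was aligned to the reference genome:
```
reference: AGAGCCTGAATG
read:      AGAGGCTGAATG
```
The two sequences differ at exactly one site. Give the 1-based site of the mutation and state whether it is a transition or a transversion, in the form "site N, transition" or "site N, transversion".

The sequences differ only at site 5: C→G (pyrimidine→purine), a transversion.

site 5, transversion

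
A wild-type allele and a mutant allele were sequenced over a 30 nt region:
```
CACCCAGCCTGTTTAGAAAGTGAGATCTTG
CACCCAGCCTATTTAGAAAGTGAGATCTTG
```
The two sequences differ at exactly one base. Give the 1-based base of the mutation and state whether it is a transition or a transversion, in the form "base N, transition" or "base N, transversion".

The sequences differ only at base 11: G→A (purine→purine), a transition.

base 11, transition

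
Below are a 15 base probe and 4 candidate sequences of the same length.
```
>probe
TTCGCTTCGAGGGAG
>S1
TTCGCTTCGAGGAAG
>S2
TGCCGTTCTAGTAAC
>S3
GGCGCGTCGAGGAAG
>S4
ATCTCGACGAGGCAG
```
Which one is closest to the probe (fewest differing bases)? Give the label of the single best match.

S1 differs at 1 base; S2 differs at 7 bases; S3 differs at 4 bases; S4 differs at 5 bases. The closest is S1.

S1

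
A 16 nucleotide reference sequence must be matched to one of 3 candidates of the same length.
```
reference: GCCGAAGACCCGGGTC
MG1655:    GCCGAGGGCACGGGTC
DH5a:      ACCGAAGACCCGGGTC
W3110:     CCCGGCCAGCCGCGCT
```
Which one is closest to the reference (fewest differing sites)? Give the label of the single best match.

DH5a

Hamming distances to reference — MG1655: 3; DH5a: 1; W3110: 8.
Smallest is DH5a with 1 mismatch.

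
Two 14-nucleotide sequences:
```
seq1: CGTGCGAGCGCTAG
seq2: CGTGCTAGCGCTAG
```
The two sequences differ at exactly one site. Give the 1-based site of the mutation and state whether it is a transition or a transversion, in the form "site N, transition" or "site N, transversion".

site 6, transversion

The sequences differ only at site 6: G→T (purine→pyrimidine), a transversion.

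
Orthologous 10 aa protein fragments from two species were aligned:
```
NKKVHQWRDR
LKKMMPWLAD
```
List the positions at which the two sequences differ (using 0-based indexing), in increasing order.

0, 3, 4, 5, 7, 8, 9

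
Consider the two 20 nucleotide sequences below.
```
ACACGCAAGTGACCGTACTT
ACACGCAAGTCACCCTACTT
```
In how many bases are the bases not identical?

2

Comparing position by position, 2 bases differ: 11 (G/C), 15 (G/C).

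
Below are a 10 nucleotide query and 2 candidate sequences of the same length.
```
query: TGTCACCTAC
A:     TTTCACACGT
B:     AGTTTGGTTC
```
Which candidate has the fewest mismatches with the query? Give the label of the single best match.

A

A differs at 5 positions; B differs at 6 positions. The closest is A.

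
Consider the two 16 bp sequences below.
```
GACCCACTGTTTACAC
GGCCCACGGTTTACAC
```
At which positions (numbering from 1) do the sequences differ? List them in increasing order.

Scanning 1-based: 2: A/G; 8: T/G.

2, 8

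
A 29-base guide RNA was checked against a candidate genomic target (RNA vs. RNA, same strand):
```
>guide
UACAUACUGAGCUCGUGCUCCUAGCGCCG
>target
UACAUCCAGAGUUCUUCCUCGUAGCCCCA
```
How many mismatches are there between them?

Comparing position by position, 8 positions differ: 6 (A/C), 8 (U/A), 12 (C/U), 15 (G/U), 17 (G/C), 21 (C/G), 26 (G/C), 29 (G/A).

8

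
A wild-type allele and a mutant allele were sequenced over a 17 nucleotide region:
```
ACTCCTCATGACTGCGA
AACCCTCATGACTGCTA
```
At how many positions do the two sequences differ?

3

Comparing position by position, 3 positions differ: 2 (C/A), 3 (T/C), 16 (G/T).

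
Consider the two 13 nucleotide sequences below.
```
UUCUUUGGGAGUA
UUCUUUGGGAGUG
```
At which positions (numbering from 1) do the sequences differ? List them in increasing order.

13

Scanning 1-based: 13: A/G.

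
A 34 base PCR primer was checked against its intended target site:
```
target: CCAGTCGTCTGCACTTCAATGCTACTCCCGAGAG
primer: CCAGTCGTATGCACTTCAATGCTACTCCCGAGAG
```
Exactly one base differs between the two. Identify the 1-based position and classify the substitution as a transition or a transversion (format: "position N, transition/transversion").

position 9, transversion

The sequences differ only at position 9: C→A (pyrimidine→purine), a transversion.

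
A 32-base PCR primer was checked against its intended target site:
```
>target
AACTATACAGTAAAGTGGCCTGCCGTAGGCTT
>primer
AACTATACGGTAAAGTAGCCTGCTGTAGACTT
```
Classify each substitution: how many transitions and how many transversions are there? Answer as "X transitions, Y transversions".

Mismatches (1-based):
position 9: A→G (purine→purine, transition)
position 17: G→A (purine→purine, transition)
position 24: C→T (pyrimidine→pyrimidine, transition)
position 29: G→A (purine→purine, transition)

4 transitions, 0 transversions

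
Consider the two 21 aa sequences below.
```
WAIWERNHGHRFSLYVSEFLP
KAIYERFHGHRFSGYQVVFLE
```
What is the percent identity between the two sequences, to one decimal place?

Mismatches at positions 1, 4, 7, 14, 16, 17, 18, 21 (1-based): 8 of 21.
Identical positions: 13/21 = 61.9% → 61.9%.

61.9%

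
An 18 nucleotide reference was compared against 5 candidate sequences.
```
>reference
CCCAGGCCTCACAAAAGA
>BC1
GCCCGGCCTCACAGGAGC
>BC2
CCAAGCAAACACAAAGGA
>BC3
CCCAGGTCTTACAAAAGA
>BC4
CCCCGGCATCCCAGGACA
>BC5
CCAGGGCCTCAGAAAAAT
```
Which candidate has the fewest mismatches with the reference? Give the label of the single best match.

BC3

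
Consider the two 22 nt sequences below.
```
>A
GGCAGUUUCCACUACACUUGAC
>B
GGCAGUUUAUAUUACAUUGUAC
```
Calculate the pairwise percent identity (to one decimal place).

72.7%

6 positions differ (9, 10, 12, 17, 19, 20), so 16 of 22 match: 16/22 = 72.73%.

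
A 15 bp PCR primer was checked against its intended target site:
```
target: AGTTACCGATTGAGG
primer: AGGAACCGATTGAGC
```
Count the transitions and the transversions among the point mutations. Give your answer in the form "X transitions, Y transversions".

Mismatches (1-based):
site 3: T→G (pyrimidine→purine, transversion)
site 4: T→A (pyrimidine→purine, transversion)
site 15: G→C (purine→pyrimidine, transversion)

0 transitions, 3 transversions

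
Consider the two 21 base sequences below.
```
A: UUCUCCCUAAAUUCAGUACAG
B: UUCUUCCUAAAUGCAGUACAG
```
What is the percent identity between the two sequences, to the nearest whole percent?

90%

2 positions differ (5, 13), so 19 of 21 match: 19/21 = 90.48%.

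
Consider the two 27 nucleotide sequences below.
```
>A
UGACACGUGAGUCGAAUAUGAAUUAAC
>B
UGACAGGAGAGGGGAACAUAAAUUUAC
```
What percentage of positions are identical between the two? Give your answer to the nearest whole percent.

74%

7 positions differ (6, 8, 12, 13, 17, 20, 25), so 20 of 27 match: 20/27 = 74.07%.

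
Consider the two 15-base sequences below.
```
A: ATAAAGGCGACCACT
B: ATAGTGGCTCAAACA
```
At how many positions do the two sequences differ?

The sequences differ at positions 4, 5, 9, 10, 11, 12, 15 (1-based) — 7 in total.

7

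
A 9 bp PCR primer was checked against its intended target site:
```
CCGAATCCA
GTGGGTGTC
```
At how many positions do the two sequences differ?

Comparing position by position, 7 positions differ: 1 (C/G), 2 (C/T), 4 (A/G), 5 (A/G), 7 (C/G), 8 (C/T), 9 (A/C).

7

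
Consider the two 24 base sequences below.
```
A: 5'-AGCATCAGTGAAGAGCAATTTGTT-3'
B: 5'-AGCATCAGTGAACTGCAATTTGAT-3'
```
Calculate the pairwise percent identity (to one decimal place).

87.5%

Mismatches at positions 13, 14, 23 (1-based): 3 of 24.
Identical positions: 21/24 = 87.5% → 87.5%.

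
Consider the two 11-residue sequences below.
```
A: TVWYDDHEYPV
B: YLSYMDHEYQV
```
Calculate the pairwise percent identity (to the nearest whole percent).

55%

Mismatches at positions 1, 2, 3, 5, 10 (1-based): 5 of 11.
Identical positions: 6/11 = 54.55% → 55%.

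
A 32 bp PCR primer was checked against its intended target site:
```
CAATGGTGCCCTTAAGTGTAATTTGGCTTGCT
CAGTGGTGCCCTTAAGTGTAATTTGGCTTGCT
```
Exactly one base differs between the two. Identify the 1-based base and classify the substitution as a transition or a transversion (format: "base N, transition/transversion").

base 3, transition

Base 3 changes A→G. A is a purine and G is a purine, so this is a transition.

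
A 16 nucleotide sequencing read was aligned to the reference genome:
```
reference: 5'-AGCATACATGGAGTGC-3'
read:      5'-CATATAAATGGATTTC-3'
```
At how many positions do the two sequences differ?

6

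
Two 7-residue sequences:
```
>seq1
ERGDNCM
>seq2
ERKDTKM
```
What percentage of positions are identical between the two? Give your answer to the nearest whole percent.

3 positions differ (3, 5, 6), so 4 of 7 match: 4/7 = 57.14%.

57%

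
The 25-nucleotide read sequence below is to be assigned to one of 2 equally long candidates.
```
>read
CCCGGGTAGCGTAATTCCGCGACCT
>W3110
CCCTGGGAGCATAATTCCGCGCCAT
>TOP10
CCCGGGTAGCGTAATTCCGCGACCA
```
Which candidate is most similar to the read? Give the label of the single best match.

W3110 differs at 5 positions; TOP10 differs at 1 position. The closest is TOP10.

TOP10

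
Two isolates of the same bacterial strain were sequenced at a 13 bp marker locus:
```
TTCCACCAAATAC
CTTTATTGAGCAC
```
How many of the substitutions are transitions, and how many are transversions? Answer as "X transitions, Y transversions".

8 transitions, 0 transversions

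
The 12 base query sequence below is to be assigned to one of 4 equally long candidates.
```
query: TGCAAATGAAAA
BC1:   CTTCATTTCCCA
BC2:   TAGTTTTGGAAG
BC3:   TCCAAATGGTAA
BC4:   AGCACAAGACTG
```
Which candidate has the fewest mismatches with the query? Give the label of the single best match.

Hamming distances to query — BC1: 9; BC2: 7; BC3: 3; BC4: 6.
Smallest is BC3 with 3 mismatches.

BC3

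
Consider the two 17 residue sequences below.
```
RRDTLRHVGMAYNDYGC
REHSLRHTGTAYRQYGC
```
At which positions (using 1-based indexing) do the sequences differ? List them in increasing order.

2, 3, 4, 8, 10, 13, 14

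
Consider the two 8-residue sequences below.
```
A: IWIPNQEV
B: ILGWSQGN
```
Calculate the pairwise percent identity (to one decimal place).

25.0%

6 positions differ (2, 3, 4, 5, 7, 8), so 2 of 8 match: 2/8 = 25%.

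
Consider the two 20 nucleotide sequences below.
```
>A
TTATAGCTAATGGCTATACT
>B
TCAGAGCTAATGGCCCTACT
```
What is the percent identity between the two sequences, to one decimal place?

80.0%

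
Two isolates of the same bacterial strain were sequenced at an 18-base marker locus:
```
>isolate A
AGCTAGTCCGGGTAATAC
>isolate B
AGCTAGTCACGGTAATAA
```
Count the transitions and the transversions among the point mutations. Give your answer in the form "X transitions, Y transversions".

Transitions (purine↔purine or pyrimidine↔pyrimidine): none.
Transversions (purine↔pyrimidine): 9 C→A, 10 G→C, 18 C→A.

0 transitions, 3 transversions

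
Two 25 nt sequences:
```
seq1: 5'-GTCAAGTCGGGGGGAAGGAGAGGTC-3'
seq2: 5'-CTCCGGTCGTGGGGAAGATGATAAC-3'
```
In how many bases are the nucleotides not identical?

The sequences differ at bases 1, 4, 5, 10, 18, 19, 22, 23, 24 (1-based) — 9 in total.

9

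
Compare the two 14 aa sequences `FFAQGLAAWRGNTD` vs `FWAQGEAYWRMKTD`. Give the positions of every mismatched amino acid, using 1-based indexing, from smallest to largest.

2, 6, 8, 11, 12

Scanning 1-based: 2: F/W; 6: L/E; 8: A/Y; 11: G/M; 12: N/K.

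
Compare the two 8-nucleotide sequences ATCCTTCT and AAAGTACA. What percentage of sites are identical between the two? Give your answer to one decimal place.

Mismatches at positions 2, 3, 4, 6, 8 (1-based): 5 of 8.
Identical positions: 3/8 = 37.5% → 37.5%.

37.5%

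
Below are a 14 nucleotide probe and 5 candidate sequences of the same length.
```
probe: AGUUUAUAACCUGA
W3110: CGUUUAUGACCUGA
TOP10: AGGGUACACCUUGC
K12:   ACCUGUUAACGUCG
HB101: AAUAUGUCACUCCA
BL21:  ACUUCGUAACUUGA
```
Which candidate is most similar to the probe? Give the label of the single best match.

W3110

W3110 differs at 2 bases; TOP10 differs at 6 bases; K12 differs at 7 bases; HB101 differs at 7 bases; BL21 differs at 4 bases. The closest is W3110.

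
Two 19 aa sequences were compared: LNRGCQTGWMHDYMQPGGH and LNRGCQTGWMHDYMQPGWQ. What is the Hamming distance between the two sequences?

The sequences differ at residues 18, 19 (1-based) — 2 in total.

2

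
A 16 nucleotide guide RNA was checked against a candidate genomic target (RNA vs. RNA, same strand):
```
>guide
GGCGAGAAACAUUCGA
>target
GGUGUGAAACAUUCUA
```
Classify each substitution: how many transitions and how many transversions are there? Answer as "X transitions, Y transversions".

1 transition, 2 transversions

Mismatches (1-based):
base 3: C→U (pyrimidine→pyrimidine, transition)
base 5: A→U (purine→pyrimidine, transversion)
base 15: G→U (purine→pyrimidine, transversion)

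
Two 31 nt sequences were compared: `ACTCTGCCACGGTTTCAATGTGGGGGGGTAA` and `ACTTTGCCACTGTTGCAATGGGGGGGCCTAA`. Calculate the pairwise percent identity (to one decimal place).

80.6%

Mismatches at positions 4, 11, 15, 21, 27, 28 (1-based): 6 of 31.
Identical positions: 25/31 = 80.65% → 80.6%.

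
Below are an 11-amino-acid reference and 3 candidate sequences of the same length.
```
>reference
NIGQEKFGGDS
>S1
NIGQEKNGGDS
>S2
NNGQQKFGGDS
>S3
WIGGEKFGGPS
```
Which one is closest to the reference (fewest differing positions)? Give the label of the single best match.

S1 differs at 1 position; S2 differs at 2 positions; S3 differs at 3 positions. The closest is S1.

S1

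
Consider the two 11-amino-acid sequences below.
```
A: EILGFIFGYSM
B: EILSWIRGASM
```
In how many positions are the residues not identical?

4

Mismatches (1-based): position 4: G→S; position 5: F→W; position 7: F→R; position 9: Y→A.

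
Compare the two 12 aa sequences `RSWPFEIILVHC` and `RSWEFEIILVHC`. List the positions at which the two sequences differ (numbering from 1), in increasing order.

Scanning 1-based: 4: P/E.

4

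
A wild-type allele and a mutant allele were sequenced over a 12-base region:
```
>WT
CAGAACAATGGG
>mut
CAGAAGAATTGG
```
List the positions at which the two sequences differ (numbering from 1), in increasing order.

6, 10

Scanning 1-based: 6: C/G; 10: G/T.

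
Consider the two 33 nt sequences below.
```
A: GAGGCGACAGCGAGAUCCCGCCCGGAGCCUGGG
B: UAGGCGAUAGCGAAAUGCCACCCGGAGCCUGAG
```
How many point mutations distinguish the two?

The sequences differ at bases 1, 8, 14, 17, 20, 32 (1-based) — 6 in total.

6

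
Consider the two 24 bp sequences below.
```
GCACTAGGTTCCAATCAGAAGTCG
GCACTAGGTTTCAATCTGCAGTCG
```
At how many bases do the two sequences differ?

The sequences differ at bases 11, 17, 19 (1-based) — 3 in total.

3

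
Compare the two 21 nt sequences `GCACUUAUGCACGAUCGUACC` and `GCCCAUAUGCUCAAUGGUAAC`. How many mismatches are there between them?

6

Comparing position by position, 6 sites differ: 3 (A/C), 5 (U/A), 11 (A/U), 13 (G/A), 16 (C/G), 20 (C/A).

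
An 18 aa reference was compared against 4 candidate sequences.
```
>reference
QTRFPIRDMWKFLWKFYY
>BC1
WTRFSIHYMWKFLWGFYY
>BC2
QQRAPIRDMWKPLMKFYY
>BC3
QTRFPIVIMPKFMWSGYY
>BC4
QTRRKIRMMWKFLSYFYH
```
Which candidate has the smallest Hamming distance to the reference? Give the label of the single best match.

BC2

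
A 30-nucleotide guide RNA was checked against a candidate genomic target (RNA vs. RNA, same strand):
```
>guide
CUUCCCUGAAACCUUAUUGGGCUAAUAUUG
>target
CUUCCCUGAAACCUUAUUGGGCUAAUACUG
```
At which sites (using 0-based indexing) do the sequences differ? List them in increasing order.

Differences at site 27 (U→C).

27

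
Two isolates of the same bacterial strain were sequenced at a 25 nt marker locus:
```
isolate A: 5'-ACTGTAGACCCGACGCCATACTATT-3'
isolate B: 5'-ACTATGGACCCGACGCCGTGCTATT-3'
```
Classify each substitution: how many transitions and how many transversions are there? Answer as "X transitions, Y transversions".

4 transitions, 0 transversions

Mismatches (1-based):
site 4: G→A (purine→purine, transition)
site 6: A→G (purine→purine, transition)
site 18: A→G (purine→purine, transition)
site 20: A→G (purine→purine, transition)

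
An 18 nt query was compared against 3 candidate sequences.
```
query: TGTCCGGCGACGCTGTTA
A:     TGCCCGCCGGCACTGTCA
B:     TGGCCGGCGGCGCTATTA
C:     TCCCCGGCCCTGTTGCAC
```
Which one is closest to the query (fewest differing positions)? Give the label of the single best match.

Hamming distances to query — A: 5; B: 3; C: 9.
Smallest is B with 3 mismatches.

B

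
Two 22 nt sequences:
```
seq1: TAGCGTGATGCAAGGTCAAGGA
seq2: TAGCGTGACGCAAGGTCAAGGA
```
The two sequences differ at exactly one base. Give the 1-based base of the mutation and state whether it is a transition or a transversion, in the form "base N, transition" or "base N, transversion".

base 9, transition

Base 9 changes T→C. T is a pyrimidine and C is a pyrimidine, so this is a transition.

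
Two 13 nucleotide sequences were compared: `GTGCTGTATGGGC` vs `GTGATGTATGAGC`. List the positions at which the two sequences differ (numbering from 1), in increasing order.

4, 11

Differences at position 4 (C→A), position 11 (G→A).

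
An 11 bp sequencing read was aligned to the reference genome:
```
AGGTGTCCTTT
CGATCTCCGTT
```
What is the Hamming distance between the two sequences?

4

Comparing position by position, 4 positions differ: 1 (A/C), 3 (G/A), 5 (G/C), 9 (T/G).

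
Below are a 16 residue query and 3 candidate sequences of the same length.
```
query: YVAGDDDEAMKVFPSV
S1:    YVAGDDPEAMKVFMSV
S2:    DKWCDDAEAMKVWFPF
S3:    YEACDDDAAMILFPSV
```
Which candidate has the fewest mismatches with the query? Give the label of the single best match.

Hamming distances to query — S1: 2; S2: 9; S3: 5.
Smallest is S1 with 2 mismatches.

S1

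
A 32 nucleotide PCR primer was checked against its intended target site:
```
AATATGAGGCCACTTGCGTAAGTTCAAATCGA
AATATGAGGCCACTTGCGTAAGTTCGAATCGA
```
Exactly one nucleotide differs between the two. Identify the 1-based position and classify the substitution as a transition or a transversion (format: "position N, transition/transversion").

The sequences differ only at position 26: A→G (purine→purine), a transition.

position 26, transition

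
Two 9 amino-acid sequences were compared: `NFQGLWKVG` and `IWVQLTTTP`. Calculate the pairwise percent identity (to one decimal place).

11.1%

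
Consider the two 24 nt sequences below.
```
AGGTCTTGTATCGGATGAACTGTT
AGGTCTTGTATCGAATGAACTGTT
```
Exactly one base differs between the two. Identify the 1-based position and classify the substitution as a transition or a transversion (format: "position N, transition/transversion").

The sequences differ only at position 14: G→A (purine→purine), a transition.

position 14, transition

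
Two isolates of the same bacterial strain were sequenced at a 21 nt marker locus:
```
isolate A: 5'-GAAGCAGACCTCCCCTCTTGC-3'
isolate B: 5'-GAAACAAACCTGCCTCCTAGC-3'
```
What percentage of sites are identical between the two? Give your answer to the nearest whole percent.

71%

Mismatches at positions 4, 7, 12, 15, 16, 19 (1-based): 6 of 21.
Identical positions: 15/21 = 71.43% → 71%.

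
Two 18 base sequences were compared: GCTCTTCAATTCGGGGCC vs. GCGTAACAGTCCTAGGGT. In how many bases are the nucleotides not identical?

10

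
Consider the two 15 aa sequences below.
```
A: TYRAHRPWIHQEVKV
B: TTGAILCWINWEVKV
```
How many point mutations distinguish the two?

7

The sequences differ at positions 2, 3, 5, 6, 7, 10, 11 (1-based) — 7 in total.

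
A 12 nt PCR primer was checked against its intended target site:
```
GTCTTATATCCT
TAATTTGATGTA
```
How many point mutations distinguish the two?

8

Comparing position by position, 8 positions differ: 1 (G/T), 2 (T/A), 3 (C/A), 6 (A/T), 7 (T/G), 10 (C/G), 11 (C/T), 12 (T/A).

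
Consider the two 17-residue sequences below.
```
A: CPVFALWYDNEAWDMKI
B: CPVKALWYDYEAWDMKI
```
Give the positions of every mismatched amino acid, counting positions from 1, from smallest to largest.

Scanning 1-based: 4: F/K; 10: N/Y.

4, 10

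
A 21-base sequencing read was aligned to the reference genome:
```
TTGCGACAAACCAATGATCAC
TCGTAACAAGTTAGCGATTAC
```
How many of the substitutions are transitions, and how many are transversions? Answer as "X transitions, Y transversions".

9 transitions, 0 transversions

Transitions (purine↔purine or pyrimidine↔pyrimidine): 2 T→C, 4 C→T, 5 G→A, 10 A→G, 11 C→T, 12 C→T, 14 A→G, 15 T→C, 19 C→T.
Transversions (purine↔pyrimidine): none.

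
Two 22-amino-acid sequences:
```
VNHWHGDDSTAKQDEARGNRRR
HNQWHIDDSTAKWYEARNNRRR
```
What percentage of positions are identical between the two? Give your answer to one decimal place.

6 positions differ (1, 3, 6, 13, 14, 18), so 16 of 22 match: 16/22 = 72.73%.

72.7%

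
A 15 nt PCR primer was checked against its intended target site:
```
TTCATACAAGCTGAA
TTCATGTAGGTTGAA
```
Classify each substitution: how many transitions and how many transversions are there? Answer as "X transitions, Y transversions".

Transitions (purine↔purine or pyrimidine↔pyrimidine): 6 A→G, 7 C→T, 9 A→G, 11 C→T.
Transversions (purine↔pyrimidine): none.

4 transitions, 0 transversions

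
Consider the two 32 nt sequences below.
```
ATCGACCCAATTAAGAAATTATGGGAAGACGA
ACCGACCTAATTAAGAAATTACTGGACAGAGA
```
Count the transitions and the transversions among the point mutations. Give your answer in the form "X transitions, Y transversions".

5 transitions, 3 transversions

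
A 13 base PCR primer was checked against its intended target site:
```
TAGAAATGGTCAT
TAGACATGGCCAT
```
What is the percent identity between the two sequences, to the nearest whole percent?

2 positions differ (5, 10), so 11 of 13 match: 11/13 = 84.62%.

85%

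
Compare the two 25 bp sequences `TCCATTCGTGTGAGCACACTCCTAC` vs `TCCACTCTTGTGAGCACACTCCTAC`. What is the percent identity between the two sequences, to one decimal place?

Mismatches at positions 5, 8 (1-based): 2 of 25.
Identical positions: 23/25 = 92% → 92.0%.

92.0%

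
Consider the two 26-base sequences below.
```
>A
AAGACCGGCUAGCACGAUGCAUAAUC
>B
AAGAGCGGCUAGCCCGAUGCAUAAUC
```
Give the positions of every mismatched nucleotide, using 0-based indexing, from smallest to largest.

4, 13

Differences at position 4 (C→G), position 13 (A→C).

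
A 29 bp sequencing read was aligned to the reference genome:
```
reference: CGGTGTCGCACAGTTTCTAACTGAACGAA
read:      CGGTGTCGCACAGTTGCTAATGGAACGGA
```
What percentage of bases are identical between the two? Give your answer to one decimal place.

Mismatches at positions 16, 21, 22, 28 (1-based): 4 of 29.
Identical positions: 25/29 = 86.21% → 86.2%.

86.2%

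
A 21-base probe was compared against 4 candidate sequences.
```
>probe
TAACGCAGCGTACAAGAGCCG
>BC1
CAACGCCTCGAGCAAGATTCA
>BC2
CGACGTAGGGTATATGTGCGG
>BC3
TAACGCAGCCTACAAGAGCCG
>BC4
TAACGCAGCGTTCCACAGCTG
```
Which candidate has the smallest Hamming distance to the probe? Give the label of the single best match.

BC3

BC1 differs at 8 bases; BC2 differs at 8 bases; BC3 differs at 1 base; BC4 differs at 4 bases. The closest is BC3.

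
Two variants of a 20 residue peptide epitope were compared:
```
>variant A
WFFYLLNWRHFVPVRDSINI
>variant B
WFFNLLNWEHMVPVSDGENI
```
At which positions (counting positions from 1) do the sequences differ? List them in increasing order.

4, 9, 11, 15, 17, 18

Differences at position 4 (Y→N), position 9 (R→E), position 11 (F→M), position 15 (R→S), position 17 (S→G), position 18 (I→E).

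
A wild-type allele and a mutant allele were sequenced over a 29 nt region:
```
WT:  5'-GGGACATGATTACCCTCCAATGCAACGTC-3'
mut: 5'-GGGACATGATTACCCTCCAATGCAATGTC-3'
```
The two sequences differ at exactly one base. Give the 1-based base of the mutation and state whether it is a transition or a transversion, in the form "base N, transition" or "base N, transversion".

Base 26 changes C→T. C is a pyrimidine and T is a pyrimidine, so this is a transition.

base 26, transition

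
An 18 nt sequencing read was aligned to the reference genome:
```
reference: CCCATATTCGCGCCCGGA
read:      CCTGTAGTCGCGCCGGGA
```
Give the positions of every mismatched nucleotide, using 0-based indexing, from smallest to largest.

2, 3, 6, 14

Differences at position 2 (C→T), position 3 (A→G), position 6 (T→G), position 14 (C→G).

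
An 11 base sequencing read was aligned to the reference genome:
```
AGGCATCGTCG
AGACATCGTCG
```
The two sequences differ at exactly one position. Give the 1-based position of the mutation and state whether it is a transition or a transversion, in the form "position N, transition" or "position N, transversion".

position 3, transition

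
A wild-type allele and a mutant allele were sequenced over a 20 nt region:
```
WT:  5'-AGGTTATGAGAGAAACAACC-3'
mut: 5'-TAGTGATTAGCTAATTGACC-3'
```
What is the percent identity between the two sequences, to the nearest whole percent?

55%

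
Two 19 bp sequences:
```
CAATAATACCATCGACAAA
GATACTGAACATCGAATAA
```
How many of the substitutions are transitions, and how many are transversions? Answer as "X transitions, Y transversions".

Transitions (purine↔purine or pyrimidine↔pyrimidine): none.
Transversions (purine↔pyrimidine): 1 C→G, 3 A→T, 4 T→A, 5 A→C, 6 A→T, 7 T→G, 9 C→A, 16 C→A, 17 A→T.

0 transitions, 9 transversions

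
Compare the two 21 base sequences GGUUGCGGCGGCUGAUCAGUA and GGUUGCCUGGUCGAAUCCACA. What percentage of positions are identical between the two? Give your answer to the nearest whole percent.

57%

Mismatches at positions 7, 8, 9, 11, 13, 14, 18, 19, 20 (1-based): 9 of 21.
Identical positions: 12/21 = 57.14% → 57%.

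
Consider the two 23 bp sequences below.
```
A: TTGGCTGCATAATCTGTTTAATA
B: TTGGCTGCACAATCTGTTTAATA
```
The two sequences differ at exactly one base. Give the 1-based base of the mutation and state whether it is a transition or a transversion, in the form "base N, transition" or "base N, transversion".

The sequences differ only at base 10: T→C (pyrimidine→pyrimidine), a transition.

base 10, transition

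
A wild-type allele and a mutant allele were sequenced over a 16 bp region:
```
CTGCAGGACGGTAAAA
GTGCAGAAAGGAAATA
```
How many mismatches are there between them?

5

Comparing position by position, 5 bases differ: 1 (C/G), 7 (G/A), 9 (C/A), 12 (T/A), 15 (A/T).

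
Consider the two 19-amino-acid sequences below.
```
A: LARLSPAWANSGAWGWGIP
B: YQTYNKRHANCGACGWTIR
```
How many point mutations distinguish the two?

12

Comparing position by position, 12 residues differ: 1 (L/Y), 2 (A/Q), 3 (R/T), 4 (L/Y), 5 (S/N), 6 (P/K), 7 (A/R), 8 (W/H), 11 (S/C), 14 (W/C), 17 (G/T), 19 (P/R).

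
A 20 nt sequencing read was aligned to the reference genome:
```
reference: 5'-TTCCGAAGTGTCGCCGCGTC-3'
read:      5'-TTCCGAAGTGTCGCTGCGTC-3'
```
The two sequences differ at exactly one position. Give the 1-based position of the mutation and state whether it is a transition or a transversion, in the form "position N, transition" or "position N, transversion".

Position 15 changes C→T. C is a pyrimidine and T is a pyrimidine, so this is a transition.

position 15, transition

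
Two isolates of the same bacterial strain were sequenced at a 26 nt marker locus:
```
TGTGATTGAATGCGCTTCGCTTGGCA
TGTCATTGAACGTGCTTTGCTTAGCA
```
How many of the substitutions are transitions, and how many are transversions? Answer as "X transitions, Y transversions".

Mismatches (1-based):
site 4: G→C (purine→pyrimidine, transversion)
site 11: T→C (pyrimidine→pyrimidine, transition)
site 13: C→T (pyrimidine→pyrimidine, transition)
site 18: C→T (pyrimidine→pyrimidine, transition)
site 23: G→A (purine→purine, transition)

4 transitions, 1 transversion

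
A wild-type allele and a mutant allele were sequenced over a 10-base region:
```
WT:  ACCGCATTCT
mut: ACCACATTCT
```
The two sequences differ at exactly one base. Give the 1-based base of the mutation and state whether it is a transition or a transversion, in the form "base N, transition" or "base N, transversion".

Base 4 changes G→A. G is a purine and A is a purine, so this is a transition.

base 4, transition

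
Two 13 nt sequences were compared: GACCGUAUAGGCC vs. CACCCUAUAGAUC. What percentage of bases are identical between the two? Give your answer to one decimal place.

Mismatches at positions 1, 5, 11, 12 (1-based): 4 of 13.
Identical positions: 9/13 = 69.23% → 69.2%.

69.2%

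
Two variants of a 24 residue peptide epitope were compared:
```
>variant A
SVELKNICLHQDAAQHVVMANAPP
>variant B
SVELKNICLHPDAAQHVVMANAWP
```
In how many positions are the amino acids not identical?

2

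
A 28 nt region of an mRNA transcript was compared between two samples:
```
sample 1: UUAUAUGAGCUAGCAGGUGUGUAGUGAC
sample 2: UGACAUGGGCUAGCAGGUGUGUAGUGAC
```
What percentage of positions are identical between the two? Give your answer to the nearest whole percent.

89%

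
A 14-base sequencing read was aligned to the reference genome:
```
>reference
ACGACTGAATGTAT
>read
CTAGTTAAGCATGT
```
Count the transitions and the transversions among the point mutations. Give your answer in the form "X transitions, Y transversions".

Mismatches (1-based):
position 1: A→C (purine→pyrimidine, transversion)
position 2: C→T (pyrimidine→pyrimidine, transition)
position 3: G→A (purine→purine, transition)
position 4: A→G (purine→purine, transition)
position 5: C→T (pyrimidine→pyrimidine, transition)
position 7: G→A (purine→purine, transition)
position 9: A→G (purine→purine, transition)
position 10: T→C (pyrimidine→pyrimidine, transition)
position 11: G→A (purine→purine, transition)
position 13: A→G (purine→purine, transition)

9 transitions, 1 transversion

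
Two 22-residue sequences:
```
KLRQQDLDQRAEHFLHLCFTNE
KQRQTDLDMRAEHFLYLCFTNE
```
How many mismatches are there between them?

4

Comparing position by position, 4 residues differ: 2 (L/Q), 5 (Q/T), 9 (Q/M), 16 (H/Y).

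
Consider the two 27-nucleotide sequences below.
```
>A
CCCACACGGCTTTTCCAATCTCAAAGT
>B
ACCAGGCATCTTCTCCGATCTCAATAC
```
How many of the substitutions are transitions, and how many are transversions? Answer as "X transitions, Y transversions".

Transitions (purine↔purine or pyrimidine↔pyrimidine): 6 A→G, 8 G→A, 13 T→C, 17 A→G, 26 G→A, 27 T→C.
Transversions (purine↔pyrimidine): 1 C→A, 5 C→G, 9 G→T, 25 A→T.

6 transitions, 4 transversions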